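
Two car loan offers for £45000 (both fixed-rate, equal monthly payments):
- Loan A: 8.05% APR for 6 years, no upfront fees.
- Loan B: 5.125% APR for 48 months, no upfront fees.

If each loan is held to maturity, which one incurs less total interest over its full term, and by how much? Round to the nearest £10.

Loan A: monthly rate = 8.05%/12 = 0.0067083; payment = 45,000 × 0.0067083 / (1 − (1+0.0067083)^−72) = £790.09.
Total interest on Loan A = 72 × £790.09 − £45,000 = £11,886.48.
Loan B: monthly rate = 5.125%/12 = 0.0042708; payment = 45,000 × 0.0042708 / (1 − (1+0.0042708)^−48) = £1,038.87.
Total interest on Loan B = 48 × £1,038.87 − £45,000 = £4,865.76.
Loan B is lower by £7,020.72.

Loan B by £7,020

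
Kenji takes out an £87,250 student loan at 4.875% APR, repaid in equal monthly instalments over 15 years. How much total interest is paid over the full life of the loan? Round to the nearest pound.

At 4.875% the monthly rate is 0.0040625, so the payment is 87,250 × 0.0040625 / (1 − 1.0040625^−180) = £684.30.
Total paid = 180 × £684.30 = £123,174.00; interest = £123,174.00 − £87,250 = £35,924.00.

£35,924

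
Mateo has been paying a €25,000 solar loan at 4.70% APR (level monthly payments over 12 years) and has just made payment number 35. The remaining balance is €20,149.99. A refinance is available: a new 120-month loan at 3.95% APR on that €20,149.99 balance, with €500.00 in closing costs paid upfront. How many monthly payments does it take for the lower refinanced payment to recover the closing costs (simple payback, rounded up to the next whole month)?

Current payment = 25,000 × 4.7%/12 / (1 − (1+0.0039167)^−144) = €227.48.
Refinanced payment = 20,149.99 × 0.0032917 / (1 − (1+0.0032917)^−120) = €203.53.
Monthly savings = €227.48 − €203.53 = €23.95.
Break-even = €500.00 / €23.95 = 20.88 → 21 months.

21 months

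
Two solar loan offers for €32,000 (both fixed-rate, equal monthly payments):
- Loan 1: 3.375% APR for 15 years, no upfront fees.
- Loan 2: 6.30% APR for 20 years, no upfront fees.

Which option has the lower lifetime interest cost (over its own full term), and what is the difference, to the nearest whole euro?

Loan 1: monthly rate = 3.375%/12 = 0.0028125; payment = 32,000 × 0.0028125 / (1 − (1+0.0028125)^−180) = €226.80.
Total interest on Loan 1 = 180 × €226.80 − €32,000 = €8,824.00.
Loan 2: at 6.30% the monthly rate is 0.0052500, so the payment is 32,000 × 0.0052500 / (1 − 1.0052500^−240) = €234.83.
Total interest on Loan 2 = 240 × €234.83 − €32,000 = €24,359.20.
Loan 1 is lower by €15,535.20.

Loan 1 by €15,535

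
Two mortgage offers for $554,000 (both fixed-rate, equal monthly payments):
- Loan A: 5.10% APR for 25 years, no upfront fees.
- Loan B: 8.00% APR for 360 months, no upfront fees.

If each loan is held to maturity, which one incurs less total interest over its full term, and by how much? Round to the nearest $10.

Loan A: at 5.10% the monthly rate is 0.0042500, so the payment is 554,000 × 0.0042500 / (1 − 1.0042500^−300) = $3,270.99.
Total interest on Loan A = 300 × $3,270.99 − $554,000 = $427,297.00.
Loan B: at 8.00% the monthly rate is 0.0066667, so the payment is 554,000 × 0.0066667 / (1 − 1.0066667^−360) = $4,065.06.
Total interest on Loan B = 360 × $4,065.06 − $554,000 = $909,421.60.
Loan A is lower by $482,124.60.

Loan A by $482,120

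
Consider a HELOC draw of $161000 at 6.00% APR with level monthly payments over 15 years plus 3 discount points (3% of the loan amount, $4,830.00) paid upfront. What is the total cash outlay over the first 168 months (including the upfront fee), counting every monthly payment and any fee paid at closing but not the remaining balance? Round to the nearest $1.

$233,076

Monthly rate = 6%/12 = 0.0050000; payment = 161,000 × 0.0050000 / (1 − (1+0.0050000)^−180) = $1,358.61.
Total outlay = 168 × $1,358.61 + $4,830.00 = $233,076.48.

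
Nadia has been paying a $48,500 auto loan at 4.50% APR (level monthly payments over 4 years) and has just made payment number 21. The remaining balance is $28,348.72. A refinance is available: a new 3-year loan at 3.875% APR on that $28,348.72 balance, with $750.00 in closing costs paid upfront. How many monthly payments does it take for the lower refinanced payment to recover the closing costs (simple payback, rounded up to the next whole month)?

Current payment = 48,500 × 4.5%/12 / (1 − (1+0.0037500)^−48) = $1,105.97.
Refinanced payment = 28,348.72 × 0.0032292 / (1 − (1+0.0032292)^−36) = $835.39.
Monthly savings = $1,105.97 − $835.39 = $270.58.
Break-even = $750.00 / $270.58 = 2.77 → 3 months.

3 months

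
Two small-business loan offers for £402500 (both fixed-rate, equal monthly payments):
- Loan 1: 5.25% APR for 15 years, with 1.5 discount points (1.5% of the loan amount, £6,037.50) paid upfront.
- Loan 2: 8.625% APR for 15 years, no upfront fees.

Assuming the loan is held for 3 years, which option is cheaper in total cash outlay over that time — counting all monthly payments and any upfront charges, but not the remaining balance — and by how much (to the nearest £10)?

Loan 1: monthly rate = 5.25%/12 = 0.0043750; payment = 402,500 × 0.0043750 / (1 − (1+0.0043750)^−180) = £3,235.61.
Loan 2: at 8.625% the monthly rate is 0.0071875, so the payment is 402,500 × 0.0071875 / (1 − 1.0071875^−180) = £3,993.12.
Over 36 months: Loan 1 costs 36 × £3,235.61 + £6,037.50 = £122,519.46; Loan 2 costs 36 × £3,993.12 = £143,752.32.
Loan 1 is cheaper by £143,752.32 − £122,519.46 = £21,232.86.

Loan 1 by £21,230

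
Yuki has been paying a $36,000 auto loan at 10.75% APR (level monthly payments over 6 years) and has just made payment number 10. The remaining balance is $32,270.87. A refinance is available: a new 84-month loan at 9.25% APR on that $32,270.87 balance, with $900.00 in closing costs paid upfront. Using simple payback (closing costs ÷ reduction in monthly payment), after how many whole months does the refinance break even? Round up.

Current payment = 36,000 × 10.75%/12 / (1 − (1+0.0089583)^−72) = $680.63.
Refinanced payment = 32,270.87 × 0.0077083 / (1 − (1+0.0077083)^−84) = $523.31.
Monthly savings = $680.63 − $523.31 = $157.32.
Break-even = $900.00 / $157.32 = 5.72 → 6 months.

6 months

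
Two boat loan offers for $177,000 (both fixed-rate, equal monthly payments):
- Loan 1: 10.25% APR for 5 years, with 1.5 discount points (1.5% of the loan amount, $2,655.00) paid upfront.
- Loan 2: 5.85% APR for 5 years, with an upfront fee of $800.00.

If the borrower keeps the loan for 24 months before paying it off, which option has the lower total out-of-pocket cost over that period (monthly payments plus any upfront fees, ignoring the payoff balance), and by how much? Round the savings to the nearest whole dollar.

Loan 1: monthly rate = 10.25%/12 = 0.0085417; payment = 177,000 × 0.0085417 / (1 − (1+0.0085417)^−60) = $3,782.54.
Loan 2: at 5.85% the monthly rate is 0.0048750, so the payment is 177,000 × 0.0048750 / (1 − 1.0048750^−60) = $3,409.57.
Over 24 months: Loan 1 costs 24 × $3,782.54 + $2,655.00 = $93,435.96; Loan 2 costs 24 × $3,409.57 + $800.00 = $82,629.68.
Loan 2 is cheaper by $93,435.96 − $82,629.68 = $10,806.28.

Loan 2 by $10,806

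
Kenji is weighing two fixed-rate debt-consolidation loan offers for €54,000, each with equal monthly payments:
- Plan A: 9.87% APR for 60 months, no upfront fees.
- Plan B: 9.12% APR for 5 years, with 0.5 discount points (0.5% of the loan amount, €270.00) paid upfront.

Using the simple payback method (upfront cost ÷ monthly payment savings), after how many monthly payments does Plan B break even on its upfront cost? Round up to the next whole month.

Plan A: monthly rate = 9.87%/12 = 0.0082250; payment = 54,000 × 0.0082250 / (1 − (1+0.0082250)^−60) = €1,143.89.
Plan B: at 9.12% the monthly rate is 0.0076000, so the payment is 54,000 × 0.0076000 / (1 − 1.0076000^−60) = €1,124.10.
Monthly savings = €1,143.89 − €1,124.10 = €19.79.
Break-even = €270.00 / €19.79 = 13.64 → 14 months.

14 months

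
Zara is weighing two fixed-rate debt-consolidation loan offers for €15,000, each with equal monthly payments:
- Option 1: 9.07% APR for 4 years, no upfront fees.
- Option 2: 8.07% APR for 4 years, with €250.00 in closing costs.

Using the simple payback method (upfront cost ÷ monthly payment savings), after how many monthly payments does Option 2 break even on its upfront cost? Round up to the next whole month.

Option 1: at 9.07% the monthly rate is 0.0075583, so the payment is 15,000 × 0.0075583 / (1 − 1.0075583^−48) = €373.77.
Option 2: monthly rate = 8.07%/12 = 0.0067250; payment = 15,000 × 0.0067250 / (1 − (1+0.0067250)^−48) = €366.69.
Monthly savings = €373.77 − €366.69 = €7.08.
Break-even = €250.00 / €7.08 = 35.31 → 36 months.

36 months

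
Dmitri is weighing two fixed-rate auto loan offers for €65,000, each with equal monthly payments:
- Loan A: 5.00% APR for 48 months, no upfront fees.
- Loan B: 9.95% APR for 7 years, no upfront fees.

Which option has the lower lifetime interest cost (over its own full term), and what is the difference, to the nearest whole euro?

Loan A by €18,650

Loan A: monthly rate = 5%/12 = 0.0041667; payment = 65,000 × 0.0041667 / (1 − (1+0.0041667)^−48) = €1,496.90.
Total interest on Loan A = 48 × €1,496.90 − €65,000 = €6,851.20.
Loan B: monthly rate = 9.95%/12 = 0.0082917; payment = 65,000 × 0.0082917 / (1 − (1+0.0082917)^−84) = €1,077.40.
Total interest on Loan B = 84 × €1,077.40 − €65,000 = €25,501.60.
Loan A is lower by €18,650.40.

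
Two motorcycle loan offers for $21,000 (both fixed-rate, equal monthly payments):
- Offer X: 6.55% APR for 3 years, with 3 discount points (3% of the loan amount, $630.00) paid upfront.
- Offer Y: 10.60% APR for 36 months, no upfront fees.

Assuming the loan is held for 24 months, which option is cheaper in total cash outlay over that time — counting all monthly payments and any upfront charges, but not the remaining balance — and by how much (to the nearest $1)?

Offer X by $316

Offer X: at 6.55% the monthly rate is 0.0054583, so the payment is 21,000 × 0.0054583 / (1 − 1.0054583^−36) = $644.11.
Offer Y: at 10.60% the monthly rate is 0.0088333, so the payment is 21,000 × 0.0088333 / (1 − 1.0088333^−36) = $683.54.
Over 24 months: Offer X costs 24 × $644.11 + $630.00 = $16,088.64; Offer Y costs 24 × $683.54 = $16,404.96.
Offer X is cheaper by $16,404.96 − $16,088.64 = $316.32.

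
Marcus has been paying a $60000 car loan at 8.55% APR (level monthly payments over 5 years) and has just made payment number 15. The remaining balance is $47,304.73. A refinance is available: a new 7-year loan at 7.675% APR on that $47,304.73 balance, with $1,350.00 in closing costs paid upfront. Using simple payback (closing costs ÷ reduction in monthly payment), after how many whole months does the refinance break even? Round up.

Current payment = 60,000 × 8.55%/12 / (1 − (1+0.0071250)^−60) = $1,232.44.
Refinanced payment = 47,304.73 × 0.0063958 / (1 − (1+0.0063958)^−84) = $729.67.
Monthly savings = $1,232.44 − $729.67 = $502.77.
Break-even = $1,350.00 / $502.77 = 2.69 → 3 months.

3 months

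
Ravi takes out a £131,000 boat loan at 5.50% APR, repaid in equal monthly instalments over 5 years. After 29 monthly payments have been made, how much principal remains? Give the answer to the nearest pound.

£72,157

With monthly rate i = 5.5%/12 = 0.0045833, the balance after k of n payments is P · [(1+i)^n − (1+i)^k] / [(1+i)^n − 1].
(1+0.0045833)^60 = 1.31570377 and (1+0.0045833)^29 = 1.14180803, so the balance is 131,000 × (1.31570377 − 1.14180803) / (1.31570377 − 1) = £72,157.33.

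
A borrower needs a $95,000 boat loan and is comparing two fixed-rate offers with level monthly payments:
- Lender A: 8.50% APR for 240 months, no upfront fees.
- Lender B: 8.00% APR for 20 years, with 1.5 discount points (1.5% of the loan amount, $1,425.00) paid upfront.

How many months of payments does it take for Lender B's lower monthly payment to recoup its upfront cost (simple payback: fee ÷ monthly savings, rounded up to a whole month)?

48 months

Lender A: at 8.50% the monthly rate is 0.0070833, so the payment is 95,000 × 0.0070833 / (1 − 1.0070833^−240) = $824.43.
Lender B: at 8.00% the monthly rate is 0.0066667, so the payment is 95,000 × 0.0066667 / (1 − 1.0066667^−240) = $794.62.
Monthly savings = $824.43 − $794.62 = $29.81.
Break-even = $1,425.00 / $29.81 = 47.80 → 48 months.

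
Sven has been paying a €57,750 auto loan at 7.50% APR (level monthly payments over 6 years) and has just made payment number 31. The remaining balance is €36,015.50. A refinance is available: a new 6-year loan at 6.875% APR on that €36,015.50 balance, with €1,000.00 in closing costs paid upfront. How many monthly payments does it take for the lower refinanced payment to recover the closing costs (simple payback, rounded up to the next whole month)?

Current payment = 57,750 × 7.5%/12 / (1 − (1+0.0062500)^−72) = €998.50.
Refinanced payment = 36,015.50 × 0.0057292 / (1 − (1+0.0057292)^−72) = €611.87.
Monthly savings = €998.50 − €611.87 = €386.63.
Break-even = €1,000.00 / €386.63 = 2.59 → 3 months.

3 months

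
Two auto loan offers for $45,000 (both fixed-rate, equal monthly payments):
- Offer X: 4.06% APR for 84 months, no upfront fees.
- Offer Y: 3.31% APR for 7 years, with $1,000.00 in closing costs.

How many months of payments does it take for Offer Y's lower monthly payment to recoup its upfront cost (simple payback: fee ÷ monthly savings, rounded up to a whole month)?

Offer X: at 4.06% the monthly rate is 0.0033833, so the payment is 45,000 × 0.0033833 / (1 − 1.0033833^−84) = $616.34.
Offer Y: at 3.31% the monthly rate is 0.0027583, so the payment is 45,000 × 0.0027583 / (1 − 1.0027583^−84) = $600.91.
Monthly savings = $616.34 − $600.91 = $15.43.
Break-even = $1,000.00 / $15.43 = 64.81 → 65 months.

65 months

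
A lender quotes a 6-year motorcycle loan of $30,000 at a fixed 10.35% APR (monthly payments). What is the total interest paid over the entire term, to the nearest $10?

$10,400

Monthly rate = 10.35%/12 = 0.0086250; payment = 30,000 × 0.0086250 / (1 − (1+0.0086250)^−72) = $561.08.
Total paid = 72 × $561.08 = $40,397.76; interest = $40,397.76 − $30,000 = $10,397.76.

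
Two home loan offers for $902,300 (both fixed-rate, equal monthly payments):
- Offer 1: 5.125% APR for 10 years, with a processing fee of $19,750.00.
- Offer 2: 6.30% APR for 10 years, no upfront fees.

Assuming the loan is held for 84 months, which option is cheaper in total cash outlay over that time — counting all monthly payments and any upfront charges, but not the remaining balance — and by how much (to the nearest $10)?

Offer 1: monthly rate = 5.125%/12 = 0.0042708; payment = 902,300 × 0.0042708 / (1 − (1+0.0042708)^−120) = $9,625.52.
Offer 2: monthly rate = 6.3%/12 = 0.0052500; payment = 902,300 × 0.0052500 / (1 − (1+0.0052500)^−120) = $10,153.85.
Over 84 months: Offer 1 costs 84 × $9,625.52 + $19,750.00 = $828,293.68; Offer 2 costs 84 × $10,153.85 = $852,923.40.
Offer 1 is cheaper by $852,923.40 − $828,293.68 = $24,629.72.

Offer 1 by $24,630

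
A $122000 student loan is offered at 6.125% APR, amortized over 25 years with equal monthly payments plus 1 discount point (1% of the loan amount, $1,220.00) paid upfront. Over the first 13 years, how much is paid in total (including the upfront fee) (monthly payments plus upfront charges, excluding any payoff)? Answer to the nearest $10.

At 6.125% the monthly rate is 0.0051042, so the payment is 122,000 × 0.0051042 / (1 − 1.0051042^−300) = $795.40.
Total outlay = 156 × $795.40 + $1,220.00 = $125,302.40.

$125,300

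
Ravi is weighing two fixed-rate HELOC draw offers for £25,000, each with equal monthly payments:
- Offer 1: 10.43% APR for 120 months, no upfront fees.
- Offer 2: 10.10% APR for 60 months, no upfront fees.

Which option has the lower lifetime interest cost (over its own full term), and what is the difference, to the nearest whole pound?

Offer 1: at 10.43% the monthly rate is 0.0086917, so the payment is 25,000 × 0.0086917 / (1 − 1.0086917^−120) = £336.36.
Total interest on Offer 1 = 120 × £336.36 − £25,000 = £15,363.20.
Offer 2: at 10.10% the monthly rate is 0.0084167, so the payment is 25,000 × 0.0084167 / (1 − 1.0084167^−60) = £532.41.
Total interest on Offer 2 = 60 × £532.41 − £25,000 = £6,944.60.
Offer 2 is lower by £8,418.60.

Offer 2 by £8,419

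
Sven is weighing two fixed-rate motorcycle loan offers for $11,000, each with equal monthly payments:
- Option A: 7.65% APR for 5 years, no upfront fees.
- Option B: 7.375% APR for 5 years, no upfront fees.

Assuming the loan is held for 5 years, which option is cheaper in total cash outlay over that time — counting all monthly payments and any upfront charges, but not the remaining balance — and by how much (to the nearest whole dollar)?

Option A: at 7.65% the monthly rate is 0.0063750, so the payment is 11,000 × 0.0063750 / (1 − 1.0063750^−60) = $221.20.
Option B: at 7.375% the monthly rate is 0.0061458, so the payment is 11,000 × 0.0061458 / (1 − 1.0061458^−60) = $219.76.
Over 60 months: Option A costs 60 × $221.20 = $13,272.00; Option B costs 60 × $219.76 = $13,185.60.
Option B is cheaper by $13,272.00 − $13,185.60 = $86.40.

Option B by $86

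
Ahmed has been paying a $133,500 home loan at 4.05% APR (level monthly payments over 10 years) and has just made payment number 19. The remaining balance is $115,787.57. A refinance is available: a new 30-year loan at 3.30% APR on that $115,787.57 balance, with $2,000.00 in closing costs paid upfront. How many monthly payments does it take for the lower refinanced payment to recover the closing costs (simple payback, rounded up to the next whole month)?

Current payment = 133,500 × 4.05%/12 / (1 − (1+0.0033750)^−120) = $1,354.80.
Refinanced payment = 115,787.57 × 0.0027500 / (1 − (1+0.0027500)^−360) = $507.10.
Monthly savings = $1,354.80 − $507.10 = $847.70.
Break-even = $2,000.00 / $847.70 = 2.36 → 3 months.

3 months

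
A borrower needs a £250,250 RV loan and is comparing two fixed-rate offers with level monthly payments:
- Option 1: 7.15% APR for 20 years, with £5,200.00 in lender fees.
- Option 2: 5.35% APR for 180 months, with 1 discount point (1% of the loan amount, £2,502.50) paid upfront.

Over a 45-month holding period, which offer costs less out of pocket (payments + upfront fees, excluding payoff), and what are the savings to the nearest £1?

Option 1 by £97

Option 1: at 7.15% the monthly rate is 0.0059583, so the payment is 250,250 × 0.0059583 / (1 − 1.0059583^−240) = £1,962.78.
Option 2: at 5.35% the monthly rate is 0.0044583, so the payment is 250,250 × 0.0044583 / (1 − 1.0044583^−180) = £2,024.89.
Over 45 months: Option 1 costs 45 × £1,962.78 + £5,200.00 = £93,525.10; Option 2 costs 45 × £2,024.89 + £2,502.50 = £93,622.55.
Option 1 is cheaper by £93,622.55 − £93,525.10 = £97.45.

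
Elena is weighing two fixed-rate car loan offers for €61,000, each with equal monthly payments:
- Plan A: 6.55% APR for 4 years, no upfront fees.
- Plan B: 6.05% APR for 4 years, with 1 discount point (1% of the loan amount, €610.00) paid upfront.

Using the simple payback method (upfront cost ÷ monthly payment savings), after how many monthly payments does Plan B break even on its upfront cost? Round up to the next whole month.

44 months

Plan A: monthly rate = 6.55%/12 = 0.0054583; payment = 61,000 × 0.0054583 / (1 − (1+0.0054583)^−48) = €1,448.02.
Plan B: monthly rate = 6.05%/12 = 0.0050417; payment = 61,000 × 0.0050417 / (1 − (1+0.0050417)^−48) = €1,433.99.
Monthly savings = €1,448.02 − €1,433.99 = €14.03.
Break-even = €610.00 / €14.03 = 43.48 → 44 months.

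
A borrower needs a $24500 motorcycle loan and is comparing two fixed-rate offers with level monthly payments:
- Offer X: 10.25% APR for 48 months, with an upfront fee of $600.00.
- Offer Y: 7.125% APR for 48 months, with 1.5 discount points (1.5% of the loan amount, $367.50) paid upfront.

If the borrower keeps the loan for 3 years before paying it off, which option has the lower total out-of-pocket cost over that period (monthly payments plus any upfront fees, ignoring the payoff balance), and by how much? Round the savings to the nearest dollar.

Offer X: at 10.25% the monthly rate is 0.0085417, so the payment is 24,500 × 0.0085417 / (1 − 1.0085417^−48) = $624.33.
Offer Y: monthly rate = 7.125%/12 = 0.0059375; payment = 24,500 × 0.0059375 / (1 − (1+0.0059375)^−48) = $588.10.
Over 36 months: Offer X costs 36 × $624.33 + $600.00 = $23,075.88; Offer Y costs 36 × $588.10 + $367.50 = $21,539.10.
Offer Y is cheaper by $23,075.88 − $21,539.10 = $1,536.78.

Offer Y by $1,537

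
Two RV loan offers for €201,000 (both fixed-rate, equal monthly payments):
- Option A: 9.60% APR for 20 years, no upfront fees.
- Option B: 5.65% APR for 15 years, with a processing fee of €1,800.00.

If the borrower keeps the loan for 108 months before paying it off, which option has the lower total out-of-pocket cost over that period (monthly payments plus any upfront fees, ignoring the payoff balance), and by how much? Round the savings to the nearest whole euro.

Option A: at 9.60% the monthly rate is 0.0080000, so the payment is 201,000 × 0.0080000 / (1 − 1.0080000^−240) = €1,886.73.
Option B: monthly rate = 5.65%/12 = 0.0047083; payment = 201,000 × 0.0047083 / (1 − (1+0.0047083)^−180) = €1,658.38.
Over 108 months: Option A costs 108 × €1,886.73 = €203,766.84; Option B costs 108 × €1,658.38 + €1,800.00 = €180,905.04.
Option B is cheaper by €203,766.84 − €180,905.04 = €22,861.80.

Option B by €22,862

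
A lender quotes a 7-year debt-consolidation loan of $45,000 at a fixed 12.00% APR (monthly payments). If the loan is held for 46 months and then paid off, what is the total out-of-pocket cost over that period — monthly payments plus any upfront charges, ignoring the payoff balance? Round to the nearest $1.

$36,541

At 12.00% the monthly rate is 0.0100000, so the payment is 45,000 × 0.0100000 / (1 − 1.0100000^−84) = $794.37.
Total outlay = 46 × $794.37 = $36,541.02.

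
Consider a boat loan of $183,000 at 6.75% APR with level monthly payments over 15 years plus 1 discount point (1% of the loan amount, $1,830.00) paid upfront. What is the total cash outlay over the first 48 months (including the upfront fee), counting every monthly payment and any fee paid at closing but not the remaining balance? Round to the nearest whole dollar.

$79,560

At 6.75% the monthly rate is 0.0056250, so the payment is 183,000 × 0.0056250 / (1 − 1.0056250^−180) = $1,619.38.
Total outlay = 48 × $1,619.38 + $1,830.00 = $79,560.24.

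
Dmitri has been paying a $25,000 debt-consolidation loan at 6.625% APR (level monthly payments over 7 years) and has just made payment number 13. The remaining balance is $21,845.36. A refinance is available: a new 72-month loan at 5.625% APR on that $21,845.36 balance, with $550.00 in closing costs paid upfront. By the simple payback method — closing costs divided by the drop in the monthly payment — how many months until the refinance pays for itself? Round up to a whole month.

38 months

Current payment = 25,000 × 6.625%/12 / (1 − (1+0.0055208)^−84) = $372.75.
Refinanced payment = 21,845.36 × 0.0046875 / (1 − (1+0.0046875)^−72) = $358.19.
Monthly savings = $372.75 − $358.19 = $14.56.
Break-even = $550.00 / $14.56 = 37.77 → 38 months.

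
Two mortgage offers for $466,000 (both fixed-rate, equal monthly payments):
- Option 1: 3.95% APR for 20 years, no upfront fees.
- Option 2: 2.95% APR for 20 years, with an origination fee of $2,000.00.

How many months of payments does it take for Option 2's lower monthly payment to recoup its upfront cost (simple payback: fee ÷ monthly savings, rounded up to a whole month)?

Option 1: at 3.95% the monthly rate is 0.0032917, so the payment is 466,000 × 0.0032917 / (1 − 1.0032917^−240) = $2,811.61.
Option 2: monthly rate = 2.95%/12 = 0.0024583; payment = 466,000 × 0.0024583 / (1 − (1+0.0024583)^−240) = $2,572.78.
Monthly savings = $2,811.61 − $2,572.78 = $238.83.
Break-even = $2,000.00 / $238.83 = 8.37 → 9 months.

9 months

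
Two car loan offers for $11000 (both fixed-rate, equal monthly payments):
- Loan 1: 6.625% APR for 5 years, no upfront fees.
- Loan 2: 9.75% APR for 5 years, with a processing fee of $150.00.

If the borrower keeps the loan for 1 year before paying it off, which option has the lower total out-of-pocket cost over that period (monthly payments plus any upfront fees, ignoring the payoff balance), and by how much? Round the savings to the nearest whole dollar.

Loan 1: monthly rate = 6.625%/12 = 0.0055208; payment = 11,000 × 0.0055208 / (1 − (1+0.0055208)^−60) = $215.87.
Loan 2: monthly rate = 9.75%/12 = 0.0081250; payment = 11,000 × 0.0081250 / (1 − (1+0.0081250)^−60) = $232.37.
Over 12 months: Loan 1 costs 12 × $215.87 = $2,590.44; Loan 2 costs 12 × $232.37 + $150.00 = $2,938.44.
Loan 1 is cheaper by $2,938.44 − $2,590.44 = $348.00.

Loan 1 by $348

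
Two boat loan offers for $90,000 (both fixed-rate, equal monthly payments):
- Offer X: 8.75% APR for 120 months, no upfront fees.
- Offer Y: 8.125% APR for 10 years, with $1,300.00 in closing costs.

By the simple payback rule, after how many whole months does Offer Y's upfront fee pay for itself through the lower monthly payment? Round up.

44 months

Offer X: at 8.75% the monthly rate is 0.0072917, so the payment is 90,000 × 0.0072917 / (1 − 1.0072917^−120) = $1,127.94.
Offer Y: monthly rate = 8.125%/12 = 0.0067708; payment = 90,000 × 0.0067708 / (1 − (1+0.0067708)^−120) = $1,097.90.
Monthly savings = $1,127.94 − $1,097.90 = $30.04.
Break-even = $1,300.00 / $30.04 = 43.28 → 44 months.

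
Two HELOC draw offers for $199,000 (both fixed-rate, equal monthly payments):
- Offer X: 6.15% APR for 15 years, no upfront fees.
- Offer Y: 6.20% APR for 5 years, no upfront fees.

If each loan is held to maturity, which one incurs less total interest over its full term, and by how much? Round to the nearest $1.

Offer Y by $73,234

Offer X: monthly rate = 6.15%/12 = 0.0051250; payment = 199,000 × 0.0051250 / (1 − (1+0.0051250)^−180) = $1,695.44.
Total interest on Offer X = 180 × $1,695.44 − $199,000 = $106,179.20.
Offer Y: at 6.20% the monthly rate is 0.0051667, so the payment is 199,000 × 0.0051667 / (1 − 1.0051667^−60) = $3,865.76.
Total interest on Offer Y = 60 × $3,865.76 − $199,000 = $32,945.60.
Offer Y is lower by $73,233.60.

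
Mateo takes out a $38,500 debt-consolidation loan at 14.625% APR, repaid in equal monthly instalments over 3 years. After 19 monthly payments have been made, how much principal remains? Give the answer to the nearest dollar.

$20,273

With monthly rate i = 14.625%/12 = 0.0121875, the balance after k of n payments is P · [(1+i)^n − (1+i)^k] / [(1+i)^n − 1].
(1+0.0121875)^36 = 1.54666020 and (1+0.0121875)^19 = 1.25880490, so the balance is 38,500 × (1.54666020 − 1.25880490) / (1.54666020 − 1) = $20,272.98.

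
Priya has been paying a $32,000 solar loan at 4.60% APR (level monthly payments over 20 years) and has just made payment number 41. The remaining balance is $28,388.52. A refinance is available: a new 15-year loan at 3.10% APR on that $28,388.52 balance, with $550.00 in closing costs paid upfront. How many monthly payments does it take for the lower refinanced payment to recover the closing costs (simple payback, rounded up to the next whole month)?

82 months

Current payment = 32,000 × 4.6%/12 / (1 − (1+0.0038333)^−240) = $204.18.
Refinanced payment = 28,388.52 × 0.0025833 / (1 − (1+0.0025833)^−180) = $197.41.
Monthly savings = $204.18 − $197.41 = $6.77.
Break-even = $550.00 / $6.77 = 81.24 → 82 months.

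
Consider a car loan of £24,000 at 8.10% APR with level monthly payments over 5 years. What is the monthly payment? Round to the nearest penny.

£487.78

At 8.10% the monthly rate is 0.0067500, so the payment is 24,000 × 0.0067500 / (1 − 1.0067500^−60) = £487.78.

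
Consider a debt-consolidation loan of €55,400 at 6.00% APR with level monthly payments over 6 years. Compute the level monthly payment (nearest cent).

€918.14

At 6.00% the monthly rate is 0.0050000, so the payment is 55,400 × 0.0050000 / (1 − 1.0050000^−72) = €918.14.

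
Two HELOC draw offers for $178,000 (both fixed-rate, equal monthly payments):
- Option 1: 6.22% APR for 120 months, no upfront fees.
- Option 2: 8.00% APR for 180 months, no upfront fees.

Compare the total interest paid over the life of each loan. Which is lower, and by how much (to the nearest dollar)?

Option 1 by $66,684

Option 1: at 6.22% the monthly rate is 0.0051833, so the payment is 178,000 × 0.0051833 / (1 − 1.0051833^−120) = $1,995.89.
Total interest on Option 1 = 120 × $1,995.89 − $178,000 = $61,506.80.
Option 2: monthly rate = 8%/12 = 0.0066667; payment = 178,000 × 0.0066667 / (1 − (1+0.0066667)^−180) = $1,701.06.
Total interest on Option 2 = 180 × $1,701.06 − $178,000 = $128,190.80.
Option 1 is lower by $66,684.00.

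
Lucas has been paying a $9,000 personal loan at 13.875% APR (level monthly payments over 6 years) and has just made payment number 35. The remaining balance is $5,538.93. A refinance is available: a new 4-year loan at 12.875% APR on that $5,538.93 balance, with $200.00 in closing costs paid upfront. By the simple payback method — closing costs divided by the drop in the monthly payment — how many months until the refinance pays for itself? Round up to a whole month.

Current payment = 9,000 × 13.875%/12 / (1 − (1+0.0115625)^−72) = $184.85.
Refinanced payment = 5,538.93 × 0.0107292 / (1 − (1+0.0107292)^−48) = $148.25.
Monthly savings = $184.85 − $148.25 = $36.60.
Break-even = $200.00 / $36.60 = 5.46 → 6 months.

6 months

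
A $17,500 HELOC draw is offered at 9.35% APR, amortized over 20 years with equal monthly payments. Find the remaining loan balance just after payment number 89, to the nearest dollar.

With monthly rate i = 9.35%/12 = 0.0077917, the balance after k of n payments is P · [(1+i)^n − (1+i)^k] / [(1+i)^n − 1].
(1+0.0077917)^240 = 6.44144191 and (1+0.0077917)^89 = 1.99525266, so the balance is 17,500 × (6.44144191 − 1.99525266) / (6.44144191 − 1) = $14,299.21.

$14,299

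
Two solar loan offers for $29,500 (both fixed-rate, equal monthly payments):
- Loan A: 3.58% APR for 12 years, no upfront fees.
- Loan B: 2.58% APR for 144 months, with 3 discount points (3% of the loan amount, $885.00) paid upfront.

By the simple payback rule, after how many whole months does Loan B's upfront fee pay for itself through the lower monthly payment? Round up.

Loan A: at 3.58% the monthly rate is 0.0029833, so the payment is 29,500 × 0.0029833 / (1 − 1.0029833^−144) = $252.31.
Loan B: monthly rate = 2.58%/12 = 0.0021500; payment = 29,500 × 0.0021500 / (1 − (1+0.0021500)^−144) = $238.43.
Monthly savings = $252.31 − $238.43 = $13.88.
Break-even = $885.00 / $13.88 = 63.76 → 64 months.

64 months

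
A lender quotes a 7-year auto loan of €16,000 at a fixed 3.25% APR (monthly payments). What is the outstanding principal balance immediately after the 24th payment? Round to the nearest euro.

With monthly rate i = 3.25%/12 = 0.0027083, the balance after k of n payments is P · [(1+i)^n − (1+i)^k] / [(1+i)^n − 1].
(1+0.0027083)^84 = 1.25507142 and (1+0.0027083)^24 = 1.06706527, so the balance is 16,000 × (1.25507142 − 1.06706527) / (1.25507142 − 1) = €11,793.16.

€11,793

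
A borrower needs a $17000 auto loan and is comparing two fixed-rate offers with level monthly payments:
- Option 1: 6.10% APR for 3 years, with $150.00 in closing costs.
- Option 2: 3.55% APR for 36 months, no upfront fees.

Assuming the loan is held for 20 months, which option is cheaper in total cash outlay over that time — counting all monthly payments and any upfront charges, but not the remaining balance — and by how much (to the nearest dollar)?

Option 2 by $539

Option 1: at 6.10% the monthly rate is 0.0050833, so the payment is 17,000 × 0.0050833 / (1 − 1.0050833^−36) = $517.94.
Option 2: monthly rate = 3.55%/12 = 0.0029583; payment = 17,000 × 0.0029583 / (1 − (1+0.0029583)^−36) = $498.51.
Over 20 months: Option 1 costs 20 × $517.94 + $150.00 = $10,508.80; Option 2 costs 20 × $498.51 = $9,970.20.
Option 2 is cheaper by $10,508.80 − $9,970.20 = $538.60.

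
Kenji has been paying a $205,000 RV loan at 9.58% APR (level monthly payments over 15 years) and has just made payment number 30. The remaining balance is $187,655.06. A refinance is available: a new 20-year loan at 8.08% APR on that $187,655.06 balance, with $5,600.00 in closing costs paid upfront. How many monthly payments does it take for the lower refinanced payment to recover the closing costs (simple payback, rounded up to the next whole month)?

Current payment = 205,000 × 9.58%/12 / (1 − (1+0.0079833)^−180) = $2,150.57.
Refinanced payment = 187,655.06 × 0.0067333 / (1 − (1+0.0067333)^−240) = $1,578.98.
Monthly savings = $2,150.57 − $1,578.98 = $571.59.
Break-even = $5,600.00 / $571.59 = 9.80 → 10 months.

10 months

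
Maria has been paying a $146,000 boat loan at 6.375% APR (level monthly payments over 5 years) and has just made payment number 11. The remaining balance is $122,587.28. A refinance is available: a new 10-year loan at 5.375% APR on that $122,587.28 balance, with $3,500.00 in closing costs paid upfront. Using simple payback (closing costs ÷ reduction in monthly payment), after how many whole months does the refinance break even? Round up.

Current payment = 146,000 × 6.375%/12 / (1 − (1+0.0053125)^−60) = $2,848.12.
Refinanced payment = 122,587.28 × 0.0044792 / (1 − (1+0.0044792)^−120) = $1,322.81.
Monthly savings = $2,848.12 − $1,322.81 = $1,525.31.
Break-even = $3,500.00 / $1,525.31 = 2.29 → 3 months.

3 months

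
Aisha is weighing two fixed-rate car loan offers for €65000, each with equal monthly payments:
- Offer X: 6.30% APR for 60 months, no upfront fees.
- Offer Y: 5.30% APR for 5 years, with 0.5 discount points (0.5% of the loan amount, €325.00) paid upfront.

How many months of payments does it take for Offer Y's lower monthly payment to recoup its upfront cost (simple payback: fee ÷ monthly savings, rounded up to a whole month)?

11 months

Offer X: at 6.30% the monthly rate is 0.0052500, so the payment is 65,000 × 0.0052500 / (1 − 1.0052500^−60) = €1,265.72.
Offer Y: at 5.30% the monthly rate is 0.0044167, so the payment is 65,000 × 0.0044167 / (1 − 1.0044167^−60) = €1,235.58.
Monthly savings = €1,265.72 − €1,235.58 = €30.14.
Break-even = €325.00 / €30.14 = 10.78 → 11 months.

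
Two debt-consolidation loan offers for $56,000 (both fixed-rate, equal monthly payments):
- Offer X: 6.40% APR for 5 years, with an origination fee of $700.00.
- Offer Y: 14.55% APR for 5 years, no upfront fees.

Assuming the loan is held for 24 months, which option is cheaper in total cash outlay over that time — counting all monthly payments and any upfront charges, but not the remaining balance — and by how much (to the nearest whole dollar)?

Offer X: monthly rate = 6.4%/12 = 0.0053333; payment = 56,000 × 0.0053333 / (1 − (1+0.0053333)^−60) = $1,093.08.
Offer Y: monthly rate = 14.55%/12 = 0.0121250; payment = 56,000 × 0.0121250 / (1 − (1+0.0121250)^−60) = $1,319.04.
Over 24 months: Offer X costs 24 × $1,093.08 + $700.00 = $26,933.92; Offer Y costs 24 × $1,319.04 = $31,656.96.
Offer X is cheaper by $31,656.96 − $26,933.92 = $4,723.04.

Offer X by $4,723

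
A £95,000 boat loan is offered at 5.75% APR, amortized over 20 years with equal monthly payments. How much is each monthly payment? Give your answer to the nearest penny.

Monthly rate = 5.75%/12 = 0.0047917; payment = 95,000 × 0.0047917 / (1 − (1+0.0047917)^−240) = £666.98.

£666.98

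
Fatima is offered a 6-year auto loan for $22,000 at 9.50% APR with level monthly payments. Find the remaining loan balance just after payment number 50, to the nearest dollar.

$8,088

With monthly rate i = 9.5%/12 = 0.0079167, the balance after k of n payments is P · [(1+i)^n − (1+i)^k] / [(1+i)^n − 1].
(1+0.0079167)^72 = 1.76430278 and (1+0.0079167)^50 = 1.48330798, so the balance is 22,000 × (1.76430278 − 1.48330798) / (1.76430278 − 1) = $8,088.27.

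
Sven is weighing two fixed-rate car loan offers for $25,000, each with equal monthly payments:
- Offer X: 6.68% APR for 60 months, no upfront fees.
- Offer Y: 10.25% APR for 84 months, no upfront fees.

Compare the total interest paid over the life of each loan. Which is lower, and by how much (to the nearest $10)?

Offer X: monthly rate = 6.68%/12 = 0.0055667; payment = 25,000 × 0.0055667 / (1 − (1+0.0055667)^−60) = $491.26.
Total interest on Offer X = 60 × $491.26 − $25,000 = $4,475.60.
Offer Y: at 10.25% the monthly rate is 0.0085417, so the payment is 25,000 × 0.0085417 / (1 − 1.0085417^−84) = $418.27.
Total interest on Offer Y = 84 × $418.27 − $25,000 = $10,134.68.
Offer X is lower by $5,659.08.

Offer X by $5,660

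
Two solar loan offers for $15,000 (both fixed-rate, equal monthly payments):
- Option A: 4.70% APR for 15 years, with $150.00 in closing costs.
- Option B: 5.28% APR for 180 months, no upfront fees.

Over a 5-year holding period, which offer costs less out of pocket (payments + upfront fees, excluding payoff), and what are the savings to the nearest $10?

Option A: monthly rate = 4.7%/12 = 0.0039167; payment = 15,000 × 0.0039167 / (1 − (1+0.0039167)^−180) = $116.29.
Option B: at 5.28% the monthly rate is 0.0044000, so the payment is 15,000 × 0.0044000 / (1 − 1.0044000^−180) = $120.82.
Over 60 months: Option A costs 60 × $116.29 + $150.00 = $7,127.40; Option B costs 60 × $120.82 = $7,249.20.
Option A is cheaper by $7,249.20 − $7,127.40 = $121.80.

Option A by $120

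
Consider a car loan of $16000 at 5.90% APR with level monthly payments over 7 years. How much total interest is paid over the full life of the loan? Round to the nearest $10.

Monthly rate = 5.9%/12 = 0.0049167; payment = 16,000 × 0.0049167 / (1 − (1+0.0049167)^−84) = $232.97.
Total paid = 84 × $232.97 = $19,569.48; interest = $19,569.48 − $16,000 = $3,569.48.

$3,570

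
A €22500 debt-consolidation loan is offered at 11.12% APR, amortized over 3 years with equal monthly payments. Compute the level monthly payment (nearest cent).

At 11.12% the monthly rate is 0.0092667, so the payment is 22,500 × 0.0092667 / (1 − 1.0092667^−36) = €737.90.

€737.90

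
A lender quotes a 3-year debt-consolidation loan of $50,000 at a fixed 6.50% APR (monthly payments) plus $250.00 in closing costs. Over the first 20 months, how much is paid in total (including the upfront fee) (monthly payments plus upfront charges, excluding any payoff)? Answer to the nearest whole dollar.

At 6.50% the monthly rate is 0.0054167, so the payment is 50,000 × 0.0054167 / (1 − 1.0054167^−36) = $1,532.45.
Total outlay = 20 × $1,532.45 + $250.00 = $30,899.00.

$30,899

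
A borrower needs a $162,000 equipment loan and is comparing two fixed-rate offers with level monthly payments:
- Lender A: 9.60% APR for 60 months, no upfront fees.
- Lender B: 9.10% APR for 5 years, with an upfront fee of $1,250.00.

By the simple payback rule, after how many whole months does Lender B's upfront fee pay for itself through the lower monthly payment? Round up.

Lender A: monthly rate = 9.6%/12 = 0.0080000; payment = 162,000 × 0.0080000 / (1 − (1+0.0080000)^−60) = $3,410.22.
Lender B: monthly rate = 9.1%/12 = 0.0075833; payment = 162,000 × 0.0075833 / (1 − (1+0.0075833)^−60) = $3,370.72.
Monthly savings = $3,410.22 − $3,370.72 = $39.50.
Break-even = $1,250.00 / $39.50 = 31.65 → 32 months.

32 months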